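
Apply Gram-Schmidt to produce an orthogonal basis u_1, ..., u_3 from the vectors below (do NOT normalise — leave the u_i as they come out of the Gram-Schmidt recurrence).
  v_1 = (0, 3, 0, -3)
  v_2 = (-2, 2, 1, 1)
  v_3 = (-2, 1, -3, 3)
Orthogonal basis:
  u_1 = (0, 3, 0, -3)
  u_2 = (-2, 3/2, 1, 3/2)
  u_3 = (-10/19, 17/19, -71/19, 17/19)

Apply the Gram-Schmidt recurrence
  u_1 = v_1
  u_i = v_i − Σ_{j<i} ((v_i · u_j) / (u_j · u_j)) · u_j.

Step by step this gives:
  u_1 = (0, 3, 0, -3)
  u_2 = (-2, 3/2, 1, 3/2)
  u_3 = (-10/19, 17/19, -71/19, 17/19)

Orthogonality check:
  u_2 · u_1 = 0 (should be 0)
  u_3 · u_1 = 0 (should be 0)
  u_3 · u_2 = 0 (should be 0)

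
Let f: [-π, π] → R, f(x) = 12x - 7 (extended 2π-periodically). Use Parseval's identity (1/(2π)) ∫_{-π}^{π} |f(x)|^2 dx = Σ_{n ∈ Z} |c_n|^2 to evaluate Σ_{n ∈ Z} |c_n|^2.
Σ |c_n|^2 = 48π^2 + 49

Expand and integrate term by term over [-π, π]:
  ∫ (12x)^2 dx = 144·(2π^3/3); ∫ 2·12·(-7)·x dx = 0 (odd integrand); ∫ (-7)^2 dx = 49·2π.
So (1/(2π)) ∫_{-π}^{π} (12x - 7)^2 dx = 144π^2/3 + 49 = 48π^2 + 49.
Parseval ⇒ Σ |c_n|^2 = 48π^2 + 49.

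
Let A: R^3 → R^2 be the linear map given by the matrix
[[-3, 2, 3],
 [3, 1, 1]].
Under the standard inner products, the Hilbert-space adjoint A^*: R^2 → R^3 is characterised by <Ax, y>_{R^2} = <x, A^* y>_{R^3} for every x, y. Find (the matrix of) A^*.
A^* = A^T =
[[-3, 3],
 [2, 1],
 [3, 1]]

For real matrices with standard dot products, the defining identity <Ax, y> = <x, A^* y> gives (Ax)^T y = x^T (A^*) y, i.e. x^T A^T y = x^T (A^*) y. Since this holds for all x, y, we must have A^* = A^T. Therefore
A^* =
[[-3, 3],
 [2, 1],
 [3, 1]].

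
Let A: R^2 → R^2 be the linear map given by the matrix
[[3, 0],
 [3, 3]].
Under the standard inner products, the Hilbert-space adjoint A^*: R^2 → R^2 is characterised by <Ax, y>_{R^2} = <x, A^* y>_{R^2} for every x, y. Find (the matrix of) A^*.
A^* = A^T =
[[3, 3],
 [0, 3]]

For real matrices with standard dot products, the defining identity <Ax, y> = <x, A^* y> gives (Ax)^T y = x^T (A^*) y, i.e. x^T A^T y = x^T (A^*) y. Since this holds for all x, y, we must have A^* = A^T. Therefore
A^* =
[[3, 3],
 [0, 3]].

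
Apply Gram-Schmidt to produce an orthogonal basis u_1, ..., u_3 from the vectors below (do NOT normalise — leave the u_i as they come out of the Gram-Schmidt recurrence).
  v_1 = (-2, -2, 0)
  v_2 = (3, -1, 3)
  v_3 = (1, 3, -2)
Orthogonal basis:
  u_1 = (-2, -2, 0)
  u_2 = (2, -2, 3)
  u_3 = (3/17, -3/17, -4/17)

Apply the Gram-Schmidt recurrence
  u_1 = v_1
  u_i = v_i − Σ_{j<i} ((v_i · u_j) / (u_j · u_j)) · u_j.

Step by step this gives:
  u_1 = (-2, -2, 0)
  u_2 = (2, -2, 3)
  u_3 = (3/17, -3/17, -4/17)

Orthogonality check:
  u_2 · u_1 = 0 (should be 0)
  u_3 · u_1 = 0 (should be 0)
  u_3 · u_2 = 0 (should be 0)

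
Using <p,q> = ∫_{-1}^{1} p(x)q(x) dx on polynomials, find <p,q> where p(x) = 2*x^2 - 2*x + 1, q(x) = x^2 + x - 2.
<p,q> = -98/15

Expand the product: p(x)·q(x) = 2*x^4 - 5*x^2 + 5*x - 2.
∫_{-1}^{1} of each monomial x^k gives [2/(k+1) if k even, 0 if k odd]. Integrating term-by-term (or equivalently evaluating the antiderivative F(x) = 2*x^5/5 - 5*x^3/3 + 5*x^2/2 - 2*x at the endpoints):
  F(1) − F(−1) = -23/30 − (173/30) = -98/15.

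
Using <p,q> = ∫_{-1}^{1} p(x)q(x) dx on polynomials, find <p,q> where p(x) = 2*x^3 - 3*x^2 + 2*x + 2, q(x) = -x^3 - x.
<p,q> = -368/105

Expand the product: p(x)·q(x) = -2*x^6 + 3*x^5 - 4*x^4 + x^3 - 2*x^2 - 2*x.
∫_{-1}^{1} of each monomial x^k gives [2/(k+1) if k even, 0 if k odd]. Integrating term-by-term (or equivalently evaluating the antiderivative F(x) = -2*x^7/7 + x^6/2 - 4*x^5/5 + x^4/4 - 2*x^3/3 - x^2 at the endpoints):
  F(1) − F(−1) = -841/420 − (631/420) = -368/105.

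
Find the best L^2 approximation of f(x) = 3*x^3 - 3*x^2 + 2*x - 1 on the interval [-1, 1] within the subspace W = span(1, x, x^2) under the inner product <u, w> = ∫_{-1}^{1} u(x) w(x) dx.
g(x) = -3*x^2 + 19*x/5 - 1

The best approximation g ∈ W is the orthogonal projection of f onto W. Writing g = a_0 + a_1 x + a_2 x^2, the coefficients solve the normal equations G · a = b where
  G_{ij} = <φ_i, φ_j> and b_i = <f, φ_i>, with φ_0 = 1, φ_1 = x, φ_2 = x^2.
G =
  [2, 0, 2/3]
  [0, 2/3, 0]
  [2/3, 0, 2/5],
b = (-4, 38/15, -28/15).
Solving gives a_0 = -1, a_1 = 19/5, a_2 = -3, so
  g(x) = -3*x^2 + 19*x/5 - 1.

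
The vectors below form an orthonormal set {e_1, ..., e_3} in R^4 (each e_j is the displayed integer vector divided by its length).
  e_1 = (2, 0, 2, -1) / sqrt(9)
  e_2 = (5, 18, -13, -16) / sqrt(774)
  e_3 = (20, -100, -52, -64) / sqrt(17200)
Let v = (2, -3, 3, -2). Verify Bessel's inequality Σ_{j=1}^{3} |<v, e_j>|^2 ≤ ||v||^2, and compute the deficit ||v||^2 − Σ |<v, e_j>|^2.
Σ |<v, e_j>|^2 = 1251/50; ||v||^2 = 26; deficit = 49/50

Write each e_j = u_j / sqrt(<u_j, u_j>) where u_j is the displayed integer vector. Then <v, e_j> = <v, u_j> / sqrt(<u_j, u_j>), so |<v, e_j>|^2 = <v, u_j>^2 / <u_j, u_j>.
Coefficients: <v, e_1> = 12/sqrt(9), <v, e_2> = -51/sqrt(774), <v, e_3> = 312/sqrt(17200).
Square and sum: Σ |<v, e_j>|^2 = 1251/50.
Compute ||v||^2 = v·v = 26.
Deficit = 26 − 1251/50 = 49/50 ≥ 0, confirming Bessel's inequality. (The deficit equals ||v − Σ <v,e_j> e_j||^2, the squared distance from v to span{e_j}.)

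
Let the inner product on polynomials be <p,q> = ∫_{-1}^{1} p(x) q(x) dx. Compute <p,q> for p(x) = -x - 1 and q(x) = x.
<p,q> = -2/3

Expand the product: p(x)·q(x) = -x^2 - x.
∫_{-1}^{1} of each monomial x^k gives [2/(k+1) if k even, 0 if k odd]. Integrating term-by-term (or equivalently evaluating the antiderivative F(x) = -x^3/3 - x^2/2 at the endpoints):
  F(1) − F(−1) = -5/6 − (-1/6) = -2/3.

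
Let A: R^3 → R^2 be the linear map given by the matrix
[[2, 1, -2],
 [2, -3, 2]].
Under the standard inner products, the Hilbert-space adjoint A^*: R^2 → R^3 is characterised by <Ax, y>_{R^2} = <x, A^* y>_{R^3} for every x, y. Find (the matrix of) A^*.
A^* = A^T =
[[2, 2],
 [1, -3],
 [-2, 2]]

For real matrices with standard dot products, the defining identity <Ax, y> = <x, A^* y> gives (Ax)^T y = x^T (A^*) y, i.e. x^T A^T y = x^T (A^*) y. Since this holds for all x, y, we must have A^* = A^T. Therefore
A^* =
[[2, 2],
 [1, -3],
 [-2, 2]].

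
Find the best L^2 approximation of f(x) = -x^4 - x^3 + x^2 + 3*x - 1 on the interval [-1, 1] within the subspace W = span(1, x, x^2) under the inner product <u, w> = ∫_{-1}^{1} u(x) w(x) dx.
g(x) = x^2/7 + 12*x/5 - 32/35

The best approximation g ∈ W is the orthogonal projection of f onto W. Writing g = a_0 + a_1 x + a_2 x^2, the coefficients solve the normal equations G · a = b where
  G_{ij} = <φ_i, φ_j> and b_i = <f, φ_i>, with φ_0 = 1, φ_1 = x, φ_2 = x^2.
G =
  [2, 0, 2/3]
  [0, 2/3, 0]
  [2/3, 0, 2/5],
b = (-26/15, 8/5, -58/105).
Solving gives a_0 = -32/35, a_1 = 12/5, a_2 = 1/7, so
  g(x) = x^2/7 + 12*x/5 - 32/35.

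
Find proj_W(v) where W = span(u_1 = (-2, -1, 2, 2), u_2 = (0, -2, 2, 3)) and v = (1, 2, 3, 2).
proj_W(v) = (-12/77, -10/11, 76/77, 108/77)

Set up U = [u_1 | ... | u_2] ∈ R^(4×2). The projector onto W = col(U) is P = U (U^T U)^(-1) U^T.
Compute U^T U =
  [13, 12]
  [12, 17],
and U^T v = (6, 8).
Solve U^T U · c = U^T v for the coefficients: c = (6/77, 32/77). The projection is proj_W(v) = U c.
Check: (v - proj_W(v)) · u_1 = 0  (should be 0).
Check: (v - proj_W(v)) · u_2 = 0  (should be 0).
Result: proj_W(v) = (-12/77, -10/11, 76/77, 108/77).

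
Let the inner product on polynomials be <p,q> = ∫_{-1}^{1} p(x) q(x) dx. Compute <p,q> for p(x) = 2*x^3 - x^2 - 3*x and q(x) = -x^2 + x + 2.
<p,q> = -32/15

Expand the product: p(x)·q(x) = -2*x^5 + 3*x^4 + 6*x^3 - 5*x^2 - 6*x.
∫_{-1}^{1} of each monomial x^k gives [2/(k+1) if k even, 0 if k odd]. Integrating term-by-term (or equivalently evaluating the antiderivative F(x) = -x^6/3 + 3*x^5/5 + 3*x^4/2 - 5*x^3/3 - 3*x^2 at the endpoints):
  F(1) − F(−1) = -29/10 − (-23/30) = -32/15.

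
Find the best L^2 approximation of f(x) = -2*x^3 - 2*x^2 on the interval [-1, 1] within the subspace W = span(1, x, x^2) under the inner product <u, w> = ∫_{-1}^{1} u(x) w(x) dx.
g(x) = -2*x^2 - 6*x/5

The best approximation g ∈ W is the orthogonal projection of f onto W. Writing g = a_0 + a_1 x + a_2 x^2, the coefficients solve the normal equations G · a = b where
  G_{ij} = <φ_i, φ_j> and b_i = <f, φ_i>, with φ_0 = 1, φ_1 = x, φ_2 = x^2.
G =
  [2, 0, 2/3]
  [0, 2/3, 0]
  [2/3, 0, 2/5],
b = (-4/3, -4/5, -4/5).
Solving gives a_0 = 0, a_1 = -6/5, a_2 = -2, so
  g(x) = -2*x^2 - 6*x/5.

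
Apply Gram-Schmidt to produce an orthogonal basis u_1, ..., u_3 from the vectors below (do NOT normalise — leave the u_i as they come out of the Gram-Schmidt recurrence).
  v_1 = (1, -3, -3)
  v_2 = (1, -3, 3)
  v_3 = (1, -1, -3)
Orthogonal basis:
  u_1 = (1, -3, -3)
  u_2 = (18/19, -54/19, 60/19)
  u_3 = (3/5, 1/5, 0)

Apply the Gram-Schmidt recurrence
  u_1 = v_1
  u_i = v_i − Σ_{j<i} ((v_i · u_j) / (u_j · u_j)) · u_j.

Step by step this gives:
  u_1 = (1, -3, -3)
  u_2 = (18/19, -54/19, 60/19)
  u_3 = (3/5, 1/5, 0)

Orthogonality check:
  u_2 · u_1 = 0 (should be 0)
  u_3 · u_1 = 0 (should be 0)
  u_3 · u_2 = 0 (should be 0)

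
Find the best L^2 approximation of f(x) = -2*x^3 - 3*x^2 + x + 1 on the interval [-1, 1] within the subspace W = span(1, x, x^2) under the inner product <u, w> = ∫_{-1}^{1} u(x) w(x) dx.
g(x) = -3*x^2 - x/5 + 1

The best approximation g ∈ W is the orthogonal projection of f onto W. Writing g = a_0 + a_1 x + a_2 x^2, the coefficients solve the normal equations G · a = b where
  G_{ij} = <φ_i, φ_j> and b_i = <f, φ_i>, with φ_0 = 1, φ_1 = x, φ_2 = x^2.
G =
  [2, 0, 2/3]
  [0, 2/3, 0]
  [2/3, 0, 2/5],
b = (0, -2/15, -8/15).
Solving gives a_0 = 1, a_1 = -1/5, a_2 = -3, so
  g(x) = -3*x^2 - x/5 + 1.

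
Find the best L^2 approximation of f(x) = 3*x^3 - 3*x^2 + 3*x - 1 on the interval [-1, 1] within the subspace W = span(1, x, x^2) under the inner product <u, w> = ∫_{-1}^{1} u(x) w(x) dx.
g(x) = -3*x^2 + 24*x/5 - 1

The best approximation g ∈ W is the orthogonal projection of f onto W. Writing g = a_0 + a_1 x + a_2 x^2, the coefficients solve the normal equations G · a = b where
  G_{ij} = <φ_i, φ_j> and b_i = <f, φ_i>, with φ_0 = 1, φ_1 = x, φ_2 = x^2.
G =
  [2, 0, 2/3]
  [0, 2/3, 0]
  [2/3, 0, 2/5],
b = (-4, 16/5, -28/15).
Solving gives a_0 = -1, a_1 = 24/5, a_2 = -3, so
  g(x) = -3*x^2 + 24*x/5 - 1.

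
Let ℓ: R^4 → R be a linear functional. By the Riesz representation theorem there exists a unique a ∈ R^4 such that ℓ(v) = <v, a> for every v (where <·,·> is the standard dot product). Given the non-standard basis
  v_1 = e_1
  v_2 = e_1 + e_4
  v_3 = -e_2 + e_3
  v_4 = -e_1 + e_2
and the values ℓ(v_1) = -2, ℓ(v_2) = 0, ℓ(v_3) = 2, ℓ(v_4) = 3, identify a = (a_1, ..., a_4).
a = (-2, 1, 3, 2)

Write a = (a_1, ..., a_4) in the standard basis. For each basis vector v_i, ℓ(v_i) = <v_i, a> is a linear equation in the a_j's. Collect the n equations into a matrix system V a = ℓ, where row i of V is v_i (expressed in the standard basis). Since V is invertible (lower-triangular with 1s on the diagonal, up to permutation), solve by back-substitution:
  V =
[[1, 0, 0, 0],
 [1, 0, 0, 1],
 [0, -1, 1, 0],
 [-1, 1, 0, 0]]
  V a = (-2, 0, 2, 3)
Solving gives a = (-2, 1, 3, 2).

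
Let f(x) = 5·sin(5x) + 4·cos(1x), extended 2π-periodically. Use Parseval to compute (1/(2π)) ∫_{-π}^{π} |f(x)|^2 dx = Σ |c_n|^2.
Σ |c_n|^2 = 41/2

Expand |f|^2 and use orthogonality of {sin(nx), cos(mx)} on [-π, π]:
  ∫_{-π}^{π} sin(nx)^2 dx = π, ∫ cos(mx)^2 dx = π, and cross terms integrate to 0.
So ∫_{-π}^{π} f(x)^2 dx = 5^2 · π + 4^2 · π = (25 + 16)π.
Divide by 2π: (25 + 16)/2 = 41/2.
By Parseval, this equals Σ |c_n|^2.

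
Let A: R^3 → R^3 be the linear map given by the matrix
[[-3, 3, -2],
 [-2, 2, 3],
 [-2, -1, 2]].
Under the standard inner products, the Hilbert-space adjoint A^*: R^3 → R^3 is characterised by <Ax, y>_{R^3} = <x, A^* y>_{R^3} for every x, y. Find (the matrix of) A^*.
A^* = A^T =
[[-3, -2, -2],
 [3, 2, -1],
 [-2, 3, 2]]

For real matrices with standard dot products, the defining identity <Ax, y> = <x, A^* y> gives (Ax)^T y = x^T (A^*) y, i.e. x^T A^T y = x^T (A^*) y. Since this holds for all x, y, we must have A^* = A^T. Therefore
A^* =
[[-3, -2, -2],
 [3, 2, -1],
 [-2, 3, 2]].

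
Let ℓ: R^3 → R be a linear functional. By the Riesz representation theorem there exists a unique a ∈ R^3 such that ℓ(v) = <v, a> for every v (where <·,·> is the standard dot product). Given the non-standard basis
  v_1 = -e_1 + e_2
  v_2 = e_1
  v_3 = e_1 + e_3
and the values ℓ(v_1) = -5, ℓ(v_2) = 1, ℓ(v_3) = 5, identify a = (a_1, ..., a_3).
a = (1, -4, 4)

Write a = (a_1, ..., a_3) in the standard basis. For each basis vector v_i, ℓ(v_i) = <v_i, a> is a linear equation in the a_j's. Collect the n equations into a matrix system V a = ℓ, where row i of V is v_i (expressed in the standard basis). Since V is invertible (lower-triangular with 1s on the diagonal, up to permutation), solve by back-substitution:
  V =
[[-1, 1, 0],
 [1, 0, 0],
 [1, 0, 1]]
  V a = (-5, 1, 5)
Solving gives a = (1, -4, 4).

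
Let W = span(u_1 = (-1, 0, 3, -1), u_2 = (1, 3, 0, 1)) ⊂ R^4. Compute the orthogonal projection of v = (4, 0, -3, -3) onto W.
proj_W(v) = (11/13, -3/13, -36/13, 11/13)

Set up U = [u_1 | ... | u_2] ∈ R^(4×2). The projector onto W = col(U) is P = U (U^T U)^(-1) U^T.
Compute U^T U =
  [11, -2]
  [-2, 11],
and U^T v = (-10, 1).
Solve U^T U · c = U^T v for the coefficients: c = (-12/13, -1/13). The projection is proj_W(v) = U c.
Check: (v - proj_W(v)) · u_1 = 0  (should be 0).
Check: (v - proj_W(v)) · u_2 = 0  (should be 0).
Result: proj_W(v) = (11/13, -3/13, -36/13, 11/13).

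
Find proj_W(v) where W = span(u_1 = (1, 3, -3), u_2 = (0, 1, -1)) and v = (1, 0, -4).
proj_W(v) = (1, 2, -2)

Set up U = [u_1 | ... | u_2] ∈ R^(3×2). The projector onto W = col(U) is P = U (U^T U)^(-1) U^T.
Compute U^T U =
  [19, 6]
  [6, 2],
and U^T v = (13, 4).
Solve U^T U · c = U^T v for the coefficients: c = (1, -1). The projection is proj_W(v) = U c.
Check: (v - proj_W(v)) · u_1 = 0  (should be 0).
Check: (v - proj_W(v)) · u_2 = 0  (should be 0).
Result: proj_W(v) = (1, 2, -2).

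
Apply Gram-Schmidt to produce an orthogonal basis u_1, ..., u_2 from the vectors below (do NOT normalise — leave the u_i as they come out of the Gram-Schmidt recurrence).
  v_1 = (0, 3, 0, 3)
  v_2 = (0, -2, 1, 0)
Orthogonal basis:
  u_1 = (0, 3, 0, 3)
  u_2 = (0, -1, 1, 1)

Apply the Gram-Schmidt recurrence
  u_1 = v_1
  u_i = v_i − Σ_{j<i} ((v_i · u_j) / (u_j · u_j)) · u_j.

Step by step this gives:
  u_1 = (0, 3, 0, 3)
  u_2 = (0, -1, 1, 1)

Orthogonality check:
  u_2 · u_1 = 0 (should be 0)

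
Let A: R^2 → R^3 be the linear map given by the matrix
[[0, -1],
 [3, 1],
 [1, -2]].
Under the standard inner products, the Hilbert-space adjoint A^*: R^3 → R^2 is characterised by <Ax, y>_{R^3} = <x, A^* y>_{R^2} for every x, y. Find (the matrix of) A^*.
A^* = A^T =
[[0, 3, 1],
 [-1, 1, -2]]

For real matrices with standard dot products, the defining identity <Ax, y> = <x, A^* y> gives (Ax)^T y = x^T (A^*) y, i.e. x^T A^T y = x^T (A^*) y. Since this holds for all x, y, we must have A^* = A^T. Therefore
A^* =
[[0, 3, 1],
 [-1, 1, -2]].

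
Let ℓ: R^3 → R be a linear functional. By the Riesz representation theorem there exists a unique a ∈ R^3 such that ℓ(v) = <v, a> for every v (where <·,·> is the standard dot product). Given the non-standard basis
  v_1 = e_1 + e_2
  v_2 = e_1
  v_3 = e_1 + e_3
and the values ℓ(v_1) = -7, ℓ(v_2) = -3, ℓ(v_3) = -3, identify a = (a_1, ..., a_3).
a = (-3, -4, 0)

Write a = (a_1, ..., a_3) in the standard basis. For each basis vector v_i, ℓ(v_i) = <v_i, a> is a linear equation in the a_j's. Collect the n equations into a matrix system V a = ℓ, where row i of V is v_i (expressed in the standard basis). Since V is invertible (lower-triangular with 1s on the diagonal, up to permutation), solve by back-substitution:
  V =
[[1, 1, 0],
 [1, 0, 0],
 [1, 0, 1]]
  V a = (-7, -3, -3)
Solving gives a = (-3, -4, 0).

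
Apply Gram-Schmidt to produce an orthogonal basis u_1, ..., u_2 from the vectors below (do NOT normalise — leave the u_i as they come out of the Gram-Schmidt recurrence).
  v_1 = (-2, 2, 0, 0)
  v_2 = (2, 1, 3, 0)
Orthogonal basis:
  u_1 = (-2, 2, 0, 0)
  u_2 = (3/2, 3/2, 3, 0)

Apply the Gram-Schmidt recurrence
  u_1 = v_1
  u_i = v_i − Σ_{j<i} ((v_i · u_j) / (u_j · u_j)) · u_j.

Step by step this gives:
  u_1 = (-2, 2, 0, 0)
  u_2 = (3/2, 3/2, 3, 0)

Orthogonality check:
  u_2 · u_1 = 0 (should be 0)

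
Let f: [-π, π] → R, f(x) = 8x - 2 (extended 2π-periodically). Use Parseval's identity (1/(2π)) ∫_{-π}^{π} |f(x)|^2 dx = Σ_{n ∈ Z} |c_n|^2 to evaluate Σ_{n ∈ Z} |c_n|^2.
Σ |c_n|^2 = 64π^2/3 + 4

Expand and integrate term by term over [-π, π]:
  ∫ (8x)^2 dx = 64·(2π^3/3); ∫ 2·8·(-2)·x dx = 0 (odd integrand); ∫ (-2)^2 dx = 4·2π.
So (1/(2π)) ∫_{-π}^{π} (8x - 2)^2 dx = 64π^2/3 + 4 = 64π^2/3 + 4.
Parseval ⇒ Σ |c_n|^2 = 64π^2/3 + 4.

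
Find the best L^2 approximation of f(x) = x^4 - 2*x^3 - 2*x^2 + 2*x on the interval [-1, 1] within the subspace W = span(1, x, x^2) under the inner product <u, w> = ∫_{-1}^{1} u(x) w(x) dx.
g(x) = -8*x^2/7 + 4*x/5 - 3/35

The best approximation g ∈ W is the orthogonal projection of f onto W. Writing g = a_0 + a_1 x + a_2 x^2, the coefficients solve the normal equations G · a = b where
  G_{ij} = <φ_i, φ_j> and b_i = <f, φ_i>, with φ_0 = 1, φ_1 = x, φ_2 = x^2.
G =
  [2, 0, 2/3]
  [0, 2/3, 0]
  [2/3, 0, 2/5],
b = (-14/15, 8/15, -18/35).
Solving gives a_0 = -3/35, a_1 = 4/5, a_2 = -8/7, so
  g(x) = -8*x^2/7 + 4*x/5 - 3/35.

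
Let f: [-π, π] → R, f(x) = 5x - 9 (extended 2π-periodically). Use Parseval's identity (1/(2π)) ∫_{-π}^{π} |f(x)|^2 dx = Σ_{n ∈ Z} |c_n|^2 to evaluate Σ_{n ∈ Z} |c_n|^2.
Σ |c_n|^2 = 25π^2/3 + 81

Expand and integrate term by term over [-π, π]:
  ∫ (5x)^2 dx = 25·(2π^3/3); ∫ 2·5·(-9)·x dx = 0 (odd integrand); ∫ (-9)^2 dx = 81·2π.
So (1/(2π)) ∫_{-π}^{π} (5x - 9)^2 dx = 25π^2/3 + 81 = 25π^2/3 + 81.
Parseval ⇒ Σ |c_n|^2 = 25π^2/3 + 81.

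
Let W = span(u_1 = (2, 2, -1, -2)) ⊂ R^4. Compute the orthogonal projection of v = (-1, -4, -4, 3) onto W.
proj_W(v) = (-24/13, -24/13, 12/13, 24/13)

Set up U = [u_1 | ... | u_1] ∈ R^(4×1). The projector onto W = col(U) is P = U (U^T U)^(-1) U^T.
Compute U^T U =
  [13],
and U^T v = (-12).
Solve U^T U · c = U^T v for the coefficients: c = (-12/13). The projection is proj_W(v) = U c.
Check: (v - proj_W(v)) · u_1 = 0  (should be 0).
Result: proj_W(v) = (-24/13, -24/13, 12/13, 24/13).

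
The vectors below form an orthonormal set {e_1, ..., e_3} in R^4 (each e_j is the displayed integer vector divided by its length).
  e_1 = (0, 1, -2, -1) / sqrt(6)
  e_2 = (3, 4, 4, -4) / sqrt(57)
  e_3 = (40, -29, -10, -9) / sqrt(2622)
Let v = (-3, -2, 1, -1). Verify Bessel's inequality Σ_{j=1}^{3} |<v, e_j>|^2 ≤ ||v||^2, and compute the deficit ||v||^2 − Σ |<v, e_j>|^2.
Σ |<v, e_j>|^2 = 102/23; ||v||^2 = 15; deficit = 243/23

Write each e_j = u_j / sqrt(<u_j, u_j>) where u_j is the displayed integer vector. Then <v, e_j> = <v, u_j> / sqrt(<u_j, u_j>), so |<v, e_j>|^2 = <v, u_j>^2 / <u_j, u_j>.
Coefficients: <v, e_1> = -3/sqrt(6), <v, e_2> = -9/sqrt(57), <v, e_3> = -63/sqrt(2622).
Square and sum: Σ |<v, e_j>|^2 = 102/23.
Compute ||v||^2 = v·v = 15.
Deficit = 15 − 102/23 = 243/23 ≥ 0, confirming Bessel's inequality. (The deficit equals ||v − Σ <v,e_j> e_j||^2, the squared distance from v to span{e_j}.)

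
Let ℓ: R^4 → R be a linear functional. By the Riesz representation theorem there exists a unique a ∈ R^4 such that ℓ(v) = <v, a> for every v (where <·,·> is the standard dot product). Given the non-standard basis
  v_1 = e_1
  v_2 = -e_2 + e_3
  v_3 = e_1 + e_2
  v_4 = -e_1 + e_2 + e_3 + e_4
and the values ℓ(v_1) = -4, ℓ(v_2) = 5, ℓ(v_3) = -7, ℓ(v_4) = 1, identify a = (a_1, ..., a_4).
a = (-4, -3, 2, -2)

Write a = (a_1, ..., a_4) in the standard basis. For each basis vector v_i, ℓ(v_i) = <v_i, a> is a linear equation in the a_j's. Collect the n equations into a matrix system V a = ℓ, where row i of V is v_i (expressed in the standard basis). Since V is invertible (lower-triangular with 1s on the diagonal, up to permutation), solve by back-substitution:
  V =
[[1, 0, 0, 0],
 [0, -1, 1, 0],
 [1, 1, 0, 0],
 [-1, 1, 1, 1]]
  V a = (-4, 5, -7, 1)
Solving gives a = (-4, -3, 2, -2).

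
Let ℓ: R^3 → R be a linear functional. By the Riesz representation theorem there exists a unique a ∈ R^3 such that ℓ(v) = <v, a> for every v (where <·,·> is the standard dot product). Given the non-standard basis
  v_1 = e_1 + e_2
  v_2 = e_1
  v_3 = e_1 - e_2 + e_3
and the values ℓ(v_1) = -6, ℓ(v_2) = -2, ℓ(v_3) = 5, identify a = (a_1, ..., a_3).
a = (-2, -4, 3)

Write a = (a_1, ..., a_3) in the standard basis. For each basis vector v_i, ℓ(v_i) = <v_i, a> is a linear equation in the a_j's. Collect the n equations into a matrix system V a = ℓ, where row i of V is v_i (expressed in the standard basis). Since V is invertible (lower-triangular with 1s on the diagonal, up to permutation), solve by back-substitution:
  V =
[[1, 1, 0],
 [1, 0, 0],
 [1, -1, 1]]
  V a = (-6, -2, 5)
Solving gives a = (-2, -4, 3).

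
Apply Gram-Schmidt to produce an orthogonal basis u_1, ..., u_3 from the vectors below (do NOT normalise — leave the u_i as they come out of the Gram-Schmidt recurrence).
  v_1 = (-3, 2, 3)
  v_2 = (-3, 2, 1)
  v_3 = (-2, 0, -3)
Orthogonal basis:
  u_1 = (-3, 2, 3)
  u_2 = (-9/11, 6/11, -13/11)
  u_3 = (-8/13, -12/13, 0)

Apply the Gram-Schmidt recurrence
  u_1 = v_1
  u_i = v_i − Σ_{j<i} ((v_i · u_j) / (u_j · u_j)) · u_j.

Step by step this gives:
  u_1 = (-3, 2, 3)
  u_2 = (-9/11, 6/11, -13/11)
  u_3 = (-8/13, -12/13, 0)

Orthogonality check:
  u_2 · u_1 = 0 (should be 0)
  u_3 · u_1 = 0 (should be 0)
  u_3 · u_2 = 0 (should be 0)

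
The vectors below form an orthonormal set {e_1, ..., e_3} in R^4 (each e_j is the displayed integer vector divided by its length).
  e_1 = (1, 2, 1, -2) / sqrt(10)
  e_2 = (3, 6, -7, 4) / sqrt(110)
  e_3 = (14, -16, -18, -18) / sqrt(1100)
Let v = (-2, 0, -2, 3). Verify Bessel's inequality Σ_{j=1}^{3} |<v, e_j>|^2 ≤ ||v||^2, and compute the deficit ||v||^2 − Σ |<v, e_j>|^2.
Σ |<v, e_j>|^2 = 389/25; ||v||^2 = 17; deficit = 36/25

Write each e_j = u_j / sqrt(<u_j, u_j>) where u_j is the displayed integer vector. Then <v, e_j> = <v, u_j> / sqrt(<u_j, u_j>), so |<v, e_j>|^2 = <v, u_j>^2 / <u_j, u_j>.
Coefficients: <v, e_1> = -10/sqrt(10), <v, e_2> = 20/sqrt(110), <v, e_3> = -46/sqrt(1100).
Square and sum: Σ |<v, e_j>|^2 = 389/25.
Compute ||v||^2 = v·v = 17.
Deficit = 17 − 389/25 = 36/25 ≥ 0, confirming Bessel's inequality. (The deficit equals ||v − Σ <v,e_j> e_j||^2, the squared distance from v to span{e_j}.)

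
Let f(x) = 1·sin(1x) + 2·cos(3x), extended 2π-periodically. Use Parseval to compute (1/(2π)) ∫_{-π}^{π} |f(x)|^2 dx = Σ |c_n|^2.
Σ |c_n|^2 = 5/2

Expand |f|^2 and use orthogonality of {sin(nx), cos(mx)} on [-π, π]:
  ∫_{-π}^{π} sin(nx)^2 dx = π, ∫ cos(mx)^2 dx = π, and cross terms integrate to 0.
So ∫_{-π}^{π} f(x)^2 dx = 1^2 · π + 2^2 · π = (1 + 4)π.
Divide by 2π: (1 + 4)/2 = 5/2.
By Parseval, this equals Σ |c_n|^2.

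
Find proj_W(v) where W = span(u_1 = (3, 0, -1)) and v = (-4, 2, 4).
proj_W(v) = (-24/5, 0, 8/5)

Set up U = [u_1 | ... | u_1] ∈ R^(3×1). The projector onto W = col(U) is P = U (U^T U)^(-1) U^T.
Compute U^T U =
  [10],
and U^T v = (-16).
Solve U^T U · c = U^T v for the coefficients: c = (-8/5). The projection is proj_W(v) = U c.
Check: (v - proj_W(v)) · u_1 = 0  (should be 0).
Result: proj_W(v) = (-24/5, 0, 8/5).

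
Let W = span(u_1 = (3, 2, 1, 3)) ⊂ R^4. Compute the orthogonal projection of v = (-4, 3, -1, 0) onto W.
proj_W(v) = (-21/23, -14/23, -7/23, -21/23)

Set up U = [u_1 | ... | u_1] ∈ R^(4×1). The projector onto W = col(U) is P = U (U^T U)^(-1) U^T.
Compute U^T U =
  [23],
and U^T v = (-7).
Solve U^T U · c = U^T v for the coefficients: c = (-7/23). The projection is proj_W(v) = U c.
Check: (v - proj_W(v)) · u_1 = 0  (should be 0).
Result: proj_W(v) = (-21/23, -14/23, -7/23, -21/23).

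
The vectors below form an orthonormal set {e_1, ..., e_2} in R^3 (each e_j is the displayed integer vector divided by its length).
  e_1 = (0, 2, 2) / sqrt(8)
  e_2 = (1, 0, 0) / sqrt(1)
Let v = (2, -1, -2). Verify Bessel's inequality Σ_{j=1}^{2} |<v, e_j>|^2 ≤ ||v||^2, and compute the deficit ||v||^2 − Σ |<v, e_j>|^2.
Σ |<v, e_j>|^2 = 17/2; ||v||^2 = 9; deficit = 1/2

Write each e_j = u_j / sqrt(<u_j, u_j>) where u_j is the displayed integer vector. Then <v, e_j> = <v, u_j> / sqrt(<u_j, u_j>), so |<v, e_j>|^2 = <v, u_j>^2 / <u_j, u_j>.
Coefficients: <v, e_1> = -6/sqrt(8), <v, e_2> = 2/sqrt(1).
Square and sum: Σ |<v, e_j>|^2 = 17/2.
Compute ||v||^2 = v·v = 9.
Deficit = 9 − 17/2 = 1/2 ≥ 0, confirming Bessel's inequality. (The deficit equals ||v − Σ <v,e_j> e_j||^2, the squared distance from v to span{e_j}.)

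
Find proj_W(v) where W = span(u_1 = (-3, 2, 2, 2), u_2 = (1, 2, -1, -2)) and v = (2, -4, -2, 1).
proj_W(v) = (364/185, -792/185, -174/185, 32/185)

Set up U = [u_1 | ... | u_2] ∈ R^(4×2). The projector onto W = col(U) is P = U (U^T U)^(-1) U^T.
Compute U^T U =
  [21, -5]
  [-5, 10],
and U^T v = (-16, -6).
Solve U^T U · c = U^T v for the coefficients: c = (-38/37, -206/185). The projection is proj_W(v) = U c.
Check: (v - proj_W(v)) · u_1 = 0  (should be 0).
Check: (v - proj_W(v)) · u_2 = 0  (should be 0).
Result: proj_W(v) = (364/185, -792/185, -174/185, 32/185).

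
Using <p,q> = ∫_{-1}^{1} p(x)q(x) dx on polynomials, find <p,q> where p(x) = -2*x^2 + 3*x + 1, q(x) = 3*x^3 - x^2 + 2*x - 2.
<p,q> = 32/5

Expand the product: p(x)·q(x) = -6*x^5 + 11*x^4 - 4*x^3 + 9*x^2 - 4*x - 2.
∫_{-1}^{1} of each monomial x^k gives [2/(k+1) if k even, 0 if k odd]. Integrating term-by-term (or equivalently evaluating the antiderivative F(x) = -x^6 + 11*x^5/5 - x^4 + 3*x^3 - 2*x^2 - 2*x at the endpoints):
  F(1) − F(−1) = -4/5 − (-36/5) = 32/5.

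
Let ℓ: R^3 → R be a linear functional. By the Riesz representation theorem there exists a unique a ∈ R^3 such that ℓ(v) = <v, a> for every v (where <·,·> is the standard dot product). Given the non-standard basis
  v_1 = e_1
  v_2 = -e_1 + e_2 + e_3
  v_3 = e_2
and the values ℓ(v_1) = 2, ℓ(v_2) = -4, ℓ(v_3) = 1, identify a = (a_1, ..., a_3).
a = (2, 1, -3)

Write a = (a_1, ..., a_3) in the standard basis. For each basis vector v_i, ℓ(v_i) = <v_i, a> is a linear equation in the a_j's. Collect the n equations into a matrix system V a = ℓ, where row i of V is v_i (expressed in the standard basis). Since V is invertible (lower-triangular with 1s on the diagonal, up to permutation), solve by back-substitution:
  V =
[[1, 0, 0],
 [-1, 1, 1],
 [0, 1, 0]]
  V a = (2, -4, 1)
Solving gives a = (2, 1, -3).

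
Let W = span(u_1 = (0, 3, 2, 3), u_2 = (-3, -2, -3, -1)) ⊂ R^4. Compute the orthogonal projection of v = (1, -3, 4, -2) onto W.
proj_W(v) = (777/281, -280/281, 245/281, -539/281)

Set up U = [u_1 | ... | u_2] ∈ R^(4×2). The projector onto W = col(U) is P = U (U^T U)^(-1) U^T.
Compute U^T U =
  [22, -15]
  [-15, 23],
and U^T v = (-7, -7).
Solve U^T U · c = U^T v for the coefficients: c = (-266/281, -259/281). The projection is proj_W(v) = U c.
Check: (v - proj_W(v)) · u_1 = 0  (should be 0).
Check: (v - proj_W(v)) · u_2 = 0  (should be 0).
Result: proj_W(v) = (777/281, -280/281, 245/281, -539/281).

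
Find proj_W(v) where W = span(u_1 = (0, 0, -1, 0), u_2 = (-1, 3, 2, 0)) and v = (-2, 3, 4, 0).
proj_W(v) = (-11/10, 33/10, 4, 0)

Set up U = [u_1 | ... | u_2] ∈ R^(4×2). The projector onto W = col(U) is P = U (U^T U)^(-1) U^T.
Compute U^T U =
  [1, -2]
  [-2, 14],
and U^T v = (-4, 19).
Solve U^T U · c = U^T v for the coefficients: c = (-9/5, 11/10). The projection is proj_W(v) = U c.
Check: (v - proj_W(v)) · u_1 = 0  (should be 0).
Check: (v - proj_W(v)) · u_2 = 0  (should be 0).
Result: proj_W(v) = (-11/10, 33/10, 4, 0).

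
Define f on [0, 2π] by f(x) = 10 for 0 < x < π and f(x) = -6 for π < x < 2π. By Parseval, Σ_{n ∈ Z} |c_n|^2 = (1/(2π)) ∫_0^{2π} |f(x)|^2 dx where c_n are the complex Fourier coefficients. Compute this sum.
Σ |c_n|^2 = 68

Parseval equates the L^2 energy of f (normalised by 1/(2π)) with the ℓ^2 sum of its Fourier coefficients: (1/(2π)) ∫_0^{2π} |f|^2 = Σ |c_n|^2.
Compute the left side: (1/(2π)) [∫_0^π 10^2 dx + ∫_π^{2π} (-6)^2 dx] = (1/(2π)) · (100π + 36π) = (100 + 36)/2 = 68.
So Σ_{n ∈ Z} |c_n|^2 = 68.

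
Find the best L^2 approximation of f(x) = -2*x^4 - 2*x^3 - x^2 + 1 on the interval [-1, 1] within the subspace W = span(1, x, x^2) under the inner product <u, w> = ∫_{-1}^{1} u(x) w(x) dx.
g(x) = -19*x^2/7 - 6*x/5 + 41/35

The best approximation g ∈ W is the orthogonal projection of f onto W. Writing g = a_0 + a_1 x + a_2 x^2, the coefficients solve the normal equations G · a = b where
  G_{ij} = <φ_i, φ_j> and b_i = <f, φ_i>, with φ_0 = 1, φ_1 = x, φ_2 = x^2.
G =
  [2, 0, 2/3]
  [0, 2/3, 0]
  [2/3, 0, 2/5],
b = (8/15, -4/5, -32/105).
Solving gives a_0 = 41/35, a_1 = -6/5, a_2 = -19/7, so
  g(x) = -19*x^2/7 - 6*x/5 + 41/35.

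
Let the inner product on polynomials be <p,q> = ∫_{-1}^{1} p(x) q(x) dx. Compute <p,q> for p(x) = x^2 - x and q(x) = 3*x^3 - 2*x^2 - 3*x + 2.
<p,q> = 4/3

Expand the product: p(x)·q(x) = 3*x^5 - 5*x^4 - x^3 + 5*x^2 - 2*x.
∫_{-1}^{1} of each monomial x^k gives [2/(k+1) if k even, 0 if k odd]. Integrating term-by-term (or equivalently evaluating the antiderivative F(x) = x^6/2 - x^5 - x^4/4 + 5*x^3/3 - x^2 at the endpoints):
  F(1) − F(−1) = -1/12 − (-17/12) = 4/3.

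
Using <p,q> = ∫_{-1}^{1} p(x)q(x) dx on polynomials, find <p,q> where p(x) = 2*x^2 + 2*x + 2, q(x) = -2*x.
<p,q> = -8/3

Expand the product: p(x)·q(x) = -4*x^3 - 4*x^2 - 4*x.
∫_{-1}^{1} of each monomial x^k gives [2/(k+1) if k even, 0 if k odd]. Integrating term-by-term (or equivalently evaluating the antiderivative F(x) = -x^4 - 4*x^3/3 - 2*x^2 at the endpoints):
  F(1) − F(−1) = -13/3 − (-5/3) = -8/3.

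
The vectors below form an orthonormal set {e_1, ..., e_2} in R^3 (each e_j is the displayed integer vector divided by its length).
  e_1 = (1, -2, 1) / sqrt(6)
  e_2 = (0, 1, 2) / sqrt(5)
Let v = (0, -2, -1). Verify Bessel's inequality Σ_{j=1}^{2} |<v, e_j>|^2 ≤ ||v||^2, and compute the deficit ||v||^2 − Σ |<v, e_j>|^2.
Σ |<v, e_j>|^2 = 47/10; ||v||^2 = 5; deficit = 3/10

Write each e_j = u_j / sqrt(<u_j, u_j>) where u_j is the displayed integer vector. Then <v, e_j> = <v, u_j> / sqrt(<u_j, u_j>), so |<v, e_j>|^2 = <v, u_j>^2 / <u_j, u_j>.
Coefficients: <v, e_1> = 3/sqrt(6), <v, e_2> = -4/sqrt(5).
Square and sum: Σ |<v, e_j>|^2 = 47/10.
Compute ||v||^2 = v·v = 5.
Deficit = 5 − 47/10 = 3/10 ≥ 0, confirming Bessel's inequality. (The deficit equals ||v − Σ <v,e_j> e_j||^2, the squared distance from v to span{e_j}.)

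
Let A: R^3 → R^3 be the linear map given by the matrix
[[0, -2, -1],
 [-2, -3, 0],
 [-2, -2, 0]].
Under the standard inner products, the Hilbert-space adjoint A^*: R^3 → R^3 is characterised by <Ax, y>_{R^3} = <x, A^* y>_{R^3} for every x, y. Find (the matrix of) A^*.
A^* = A^T =
[[0, -2, -2],
 [-2, -3, -2],
 [-1, 0, 0]]

For real matrices with standard dot products, the defining identity <Ax, y> = <x, A^* y> gives (Ax)^T y = x^T (A^*) y, i.e. x^T A^T y = x^T (A^*) y. Since this holds for all x, y, we must have A^* = A^T. Therefore
A^* =
[[0, -2, -2],
 [-2, -3, -2],
 [-1, 0, 0]].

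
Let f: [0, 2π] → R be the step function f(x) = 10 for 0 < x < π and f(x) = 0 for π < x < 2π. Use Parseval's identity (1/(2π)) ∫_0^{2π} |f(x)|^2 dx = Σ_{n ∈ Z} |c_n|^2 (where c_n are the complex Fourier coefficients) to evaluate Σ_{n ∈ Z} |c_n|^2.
Σ |c_n|^2 = 50

Parseval equates the L^2 energy of f (normalised by 1/(2π)) with the ℓ^2 sum of its Fourier coefficients: (1/(2π)) ∫_0^{2π} |f|^2 = Σ |c_n|^2.
Compute the left side: (1/(2π)) [∫_0^π 10^2 dx + ∫_π^{2π} 0^2 dx] = (1/(2π)) · (100π + 0π) = (100 + 0)/2 = 50.
So Σ_{n ∈ Z} |c_n|^2 = 50.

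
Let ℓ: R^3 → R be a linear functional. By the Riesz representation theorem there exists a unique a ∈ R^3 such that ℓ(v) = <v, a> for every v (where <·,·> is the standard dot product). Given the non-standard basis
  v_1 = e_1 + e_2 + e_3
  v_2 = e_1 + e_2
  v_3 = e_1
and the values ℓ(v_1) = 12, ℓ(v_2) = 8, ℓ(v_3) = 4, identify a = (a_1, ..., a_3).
a = (4, 4, 4)

Write a = (a_1, ..., a_3) in the standard basis. For each basis vector v_i, ℓ(v_i) = <v_i, a> is a linear equation in the a_j's. Collect the n equations into a matrix system V a = ℓ, where row i of V is v_i (expressed in the standard basis). Since V is invertible (lower-triangular with 1s on the diagonal, up to permutation), solve by back-substitution:
  V =
[[1, 1, 1],
 [1, 1, 0],
 [1, 0, 0]]
  V a = (12, 8, 4)
Solving gives a = (4, 4, 4).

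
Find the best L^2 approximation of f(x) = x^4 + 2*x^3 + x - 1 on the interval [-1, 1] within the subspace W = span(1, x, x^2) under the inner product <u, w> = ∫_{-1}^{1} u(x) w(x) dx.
g(x) = 6*x^2/7 + 11*x/5 - 38/35

The best approximation g ∈ W is the orthogonal projection of f onto W. Writing g = a_0 + a_1 x + a_2 x^2, the coefficients solve the normal equations G · a = b where
  G_{ij} = <φ_i, φ_j> and b_i = <f, φ_i>, with φ_0 = 1, φ_1 = x, φ_2 = x^2.
G =
  [2, 0, 2/3]
  [0, 2/3, 0]
  [2/3, 0, 2/5],
b = (-8/5, 22/15, -8/21).
Solving gives a_0 = -38/35, a_1 = 11/5, a_2 = 6/7, so
  g(x) = 6*x^2/7 + 11*x/5 - 38/35.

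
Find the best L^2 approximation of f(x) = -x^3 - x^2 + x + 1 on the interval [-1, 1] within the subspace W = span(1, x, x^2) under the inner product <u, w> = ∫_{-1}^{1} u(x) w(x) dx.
g(x) = -x^2 + 2*x/5 + 1

The best approximation g ∈ W is the orthogonal projection of f onto W. Writing g = a_0 + a_1 x + a_2 x^2, the coefficients solve the normal equations G · a = b where
  G_{ij} = <φ_i, φ_j> and b_i = <f, φ_i>, with φ_0 = 1, φ_1 = x, φ_2 = x^2.
G =
  [2, 0, 2/3]
  [0, 2/3, 0]
  [2/3, 0, 2/5],
b = (4/3, 4/15, 4/15).
Solving gives a_0 = 1, a_1 = 2/5, a_2 = -1, so
  g(x) = -x^2 + 2*x/5 + 1.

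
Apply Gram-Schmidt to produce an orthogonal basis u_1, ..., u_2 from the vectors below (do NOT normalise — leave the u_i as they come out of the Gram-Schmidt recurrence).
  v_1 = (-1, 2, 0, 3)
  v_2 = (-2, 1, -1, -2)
Orthogonal basis:
  u_1 = (-1, 2, 0, 3)
  u_2 = (-15/7, 9/7, -1, -11/7)

Apply the Gram-Schmidt recurrence
  u_1 = v_1
  u_i = v_i − Σ_{j<i} ((v_i · u_j) / (u_j · u_j)) · u_j.

Step by step this gives:
  u_1 = (-1, 2, 0, 3)
  u_2 = (-15/7, 9/7, -1, -11/7)

Orthogonality check:
  u_2 · u_1 = 0 (should be 0)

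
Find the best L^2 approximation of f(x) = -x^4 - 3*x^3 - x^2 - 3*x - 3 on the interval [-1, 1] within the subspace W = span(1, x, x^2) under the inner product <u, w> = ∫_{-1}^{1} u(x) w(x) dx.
g(x) = -13*x^2/7 - 24*x/5 - 102/35

The best approximation g ∈ W is the orthogonal projection of f onto W. Writing g = a_0 + a_1 x + a_2 x^2, the coefficients solve the normal equations G · a = b where
  G_{ij} = <φ_i, φ_j> and b_i = <f, φ_i>, with φ_0 = 1, φ_1 = x, φ_2 = x^2.
G =
  [2, 0, 2/3]
  [0, 2/3, 0]
  [2/3, 0, 2/5],
b = (-106/15, -16/5, -94/35).
Solving gives a_0 = -102/35, a_1 = -24/5, a_2 = -13/7, so
  g(x) = -13*x^2/7 - 24*x/5 - 102/35.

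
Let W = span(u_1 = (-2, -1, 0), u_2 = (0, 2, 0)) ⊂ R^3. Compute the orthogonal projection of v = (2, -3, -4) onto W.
proj_W(v) = (2, -3, 0)

Set up U = [u_1 | ... | u_2] ∈ R^(3×2). The projector onto W = col(U) is P = U (U^T U)^(-1) U^T.
Compute U^T U =
  [5, -2]
  [-2, 4],
and U^T v = (-1, -6).
Solve U^T U · c = U^T v for the coefficients: c = (-1, -2). The projection is proj_W(v) = U c.
Check: (v - proj_W(v)) · u_1 = 0  (should be 0).
Check: (v - proj_W(v)) · u_2 = 0  (should be 0).
Result: proj_W(v) = (2, -3, 0).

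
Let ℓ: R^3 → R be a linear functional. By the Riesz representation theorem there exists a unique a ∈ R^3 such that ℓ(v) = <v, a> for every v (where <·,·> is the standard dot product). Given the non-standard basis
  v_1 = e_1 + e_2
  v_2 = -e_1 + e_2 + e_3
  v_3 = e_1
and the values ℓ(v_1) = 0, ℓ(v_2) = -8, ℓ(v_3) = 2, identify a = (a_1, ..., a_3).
a = (2, -2, -4)

Write a = (a_1, ..., a_3) in the standard basis. For each basis vector v_i, ℓ(v_i) = <v_i, a> is a linear equation in the a_j's. Collect the n equations into a matrix system V a = ℓ, where row i of V is v_i (expressed in the standard basis). Since V is invertible (lower-triangular with 1s on the diagonal, up to permutation), solve by back-substitution:
  V =
[[1, 1, 0],
 [-1, 1, 1],
 [1, 0, 0]]
  V a = (0, -8, 2)
Solving gives a = (2, -2, -4).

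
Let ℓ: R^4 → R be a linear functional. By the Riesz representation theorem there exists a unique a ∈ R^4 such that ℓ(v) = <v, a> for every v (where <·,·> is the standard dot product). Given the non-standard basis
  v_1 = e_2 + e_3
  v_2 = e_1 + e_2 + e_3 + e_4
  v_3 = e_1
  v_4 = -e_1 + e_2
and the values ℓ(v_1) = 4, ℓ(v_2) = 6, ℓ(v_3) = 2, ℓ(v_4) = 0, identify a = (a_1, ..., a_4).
a = (2, 2, 2, 0)

Write a = (a_1, ..., a_4) in the standard basis. For each basis vector v_i, ℓ(v_i) = <v_i, a> is a linear equation in the a_j's. Collect the n equations into a matrix system V a = ℓ, where row i of V is v_i (expressed in the standard basis). Since V is invertible (lower-triangular with 1s on the diagonal, up to permutation), solve by back-substitution:
  V =
[[0, 1, 1, 0],
 [1, 1, 1, 1],
 [1, 0, 0, 0],
 [-1, 1, 0, 0]]
  V a = (4, 6, 2, 0)
Solving gives a = (2, 2, 2, 0).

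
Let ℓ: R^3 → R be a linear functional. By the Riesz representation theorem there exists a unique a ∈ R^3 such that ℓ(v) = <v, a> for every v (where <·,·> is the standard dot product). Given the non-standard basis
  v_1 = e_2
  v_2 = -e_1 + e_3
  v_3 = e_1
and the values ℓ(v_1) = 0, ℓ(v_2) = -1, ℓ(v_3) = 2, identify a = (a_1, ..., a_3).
a = (2, 0, 1)

Write a = (a_1, ..., a_3) in the standard basis. For each basis vector v_i, ℓ(v_i) = <v_i, a> is a linear equation in the a_j's. Collect the n equations into a matrix system V a = ℓ, where row i of V is v_i (expressed in the standard basis). Since V is invertible (lower-triangular with 1s on the diagonal, up to permutation), solve by back-substitution:
  V =
[[0, 1, 0],
 [-1, 0, 1],
 [1, 0, 0]]
  V a = (0, -1, 2)
Solving gives a = (2, 0, 1).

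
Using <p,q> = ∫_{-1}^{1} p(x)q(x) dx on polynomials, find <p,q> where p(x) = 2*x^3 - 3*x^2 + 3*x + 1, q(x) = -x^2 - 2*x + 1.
<p,q> = -76/15

Expand the product: p(x)·q(x) = -2*x^5 - x^4 + 5*x^3 - 10*x^2 + x + 1.
∫_{-1}^{1} of each monomial x^k gives [2/(k+1) if k even, 0 if k odd]. Integrating term-by-term (or equivalently evaluating the antiderivative F(x) = -x^6/3 - x^5/5 + 5*x^4/4 - 10*x^3/3 + x^2/2 + x at the endpoints):
  F(1) − F(−1) = -67/60 − (79/20) = -76/15.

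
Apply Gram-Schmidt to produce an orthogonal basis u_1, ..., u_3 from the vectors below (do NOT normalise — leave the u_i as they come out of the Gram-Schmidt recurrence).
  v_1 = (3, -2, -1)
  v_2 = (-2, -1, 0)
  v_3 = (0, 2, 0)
Orthogonal basis:
  u_1 = (3, -2, -1)
  u_2 = (-8/7, -11/7, -2/7)
  u_3 = (-2/27, 4/27, -14/27)

Apply the Gram-Schmidt recurrence
  u_1 = v_1
  u_i = v_i − Σ_{j<i} ((v_i · u_j) / (u_j · u_j)) · u_j.

Step by step this gives:
  u_1 = (3, -2, -1)
  u_2 = (-8/7, -11/7, -2/7)
  u_3 = (-2/27, 4/27, -14/27)

Orthogonality check:
  u_2 · u_1 = 0 (should be 0)
  u_3 · u_1 = 0 (should be 0)
  u_3 · u_2 = 0 (should be 0)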